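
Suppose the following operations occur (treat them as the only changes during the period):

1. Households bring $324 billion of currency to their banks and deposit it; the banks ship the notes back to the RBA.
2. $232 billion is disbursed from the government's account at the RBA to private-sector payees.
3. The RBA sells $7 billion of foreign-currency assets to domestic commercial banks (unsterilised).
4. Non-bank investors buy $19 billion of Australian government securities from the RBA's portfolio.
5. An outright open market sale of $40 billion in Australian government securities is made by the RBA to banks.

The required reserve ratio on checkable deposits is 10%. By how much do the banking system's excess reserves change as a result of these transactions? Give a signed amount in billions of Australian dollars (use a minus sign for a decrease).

+$436.3 billion

Currency deposit $324 billion: reserves +$324B, deposits +$324B.
Government spending $232 billion: reserves +$232B, deposits +$232B.
FX sale $7 billion: reserves −$7B, deposits 0.
Asset sale (to non-banks) $19 billion: reserves −$19B, deposits −$19B.
OMO sale (to banks) $40 billion: reserves −$40B, deposits 0.
Totals: Δreserves = +$490B, Δdeposits = +$537B.
Δrequired reserves = 10% × +$537B = +$53.7B.
Δexcess reserves = Δreserves − Δrequired = +$490B − (+$53.7B) = +$436.3 billion.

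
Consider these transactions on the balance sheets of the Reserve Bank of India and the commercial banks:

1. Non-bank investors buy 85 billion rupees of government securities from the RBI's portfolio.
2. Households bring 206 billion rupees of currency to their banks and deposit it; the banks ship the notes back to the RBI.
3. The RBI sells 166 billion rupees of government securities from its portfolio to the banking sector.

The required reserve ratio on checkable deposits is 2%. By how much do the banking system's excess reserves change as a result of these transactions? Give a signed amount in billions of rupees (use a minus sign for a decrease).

-47.42 billion

Asset sale (to non-banks) 85 billion rupees: reserves −85B, deposits −85B.
Currency deposit 206 billion rupees: reserves +206B, deposits +206B.
OMO sale (to banks) 166 billion rupees: reserves −166B, deposits 0.
Totals: Δreserves = −45B, Δdeposits = +121B.
Δrequired reserves = 2% × +121B = +2.42B.
Δexcess reserves = Δreserves − Δrequired = −45B − (+2.42B) = -47.42 billion.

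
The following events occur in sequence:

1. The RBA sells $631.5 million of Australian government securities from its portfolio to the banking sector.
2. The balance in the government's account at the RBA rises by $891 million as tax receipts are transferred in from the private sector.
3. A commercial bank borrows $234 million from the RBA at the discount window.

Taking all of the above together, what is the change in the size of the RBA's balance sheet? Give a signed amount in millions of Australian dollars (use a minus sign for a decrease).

RBA balance sheet:
  Assets:      Securities −$631.5M, Loans to banks +$234M
  Liabilities: Bank reserves −$1288.5M, Government deposits +$891M
Change in total RBA assets = -$397.5 million.

-$397.5 million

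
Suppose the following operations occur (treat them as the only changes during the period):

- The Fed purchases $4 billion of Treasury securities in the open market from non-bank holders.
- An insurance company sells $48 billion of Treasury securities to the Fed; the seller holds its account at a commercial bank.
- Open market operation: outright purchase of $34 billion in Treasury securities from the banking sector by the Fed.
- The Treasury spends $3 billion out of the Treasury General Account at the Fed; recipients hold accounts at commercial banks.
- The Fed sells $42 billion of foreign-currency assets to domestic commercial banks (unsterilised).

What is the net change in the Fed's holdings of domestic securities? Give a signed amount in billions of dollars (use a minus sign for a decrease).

+$86 billion

Fed balance sheet:
  Assets:      Securities +$86B, Foreign assets −$42B
  Liabilities: Bank reserves +$47B, Government deposits −$3B
So the change in the Fed's holdings of domestic securities is +$86 billion.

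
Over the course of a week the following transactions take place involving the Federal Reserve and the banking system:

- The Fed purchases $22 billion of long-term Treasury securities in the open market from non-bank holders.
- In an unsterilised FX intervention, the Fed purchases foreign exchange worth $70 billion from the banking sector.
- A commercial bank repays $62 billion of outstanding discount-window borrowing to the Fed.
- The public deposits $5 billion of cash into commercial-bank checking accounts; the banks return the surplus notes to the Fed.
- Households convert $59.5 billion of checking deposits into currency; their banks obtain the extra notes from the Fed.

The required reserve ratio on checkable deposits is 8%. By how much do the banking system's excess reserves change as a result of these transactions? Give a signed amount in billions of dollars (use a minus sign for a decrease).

Asset purchase (from non-banks) $22 billion: reserves +$22B, deposits +$22B.
FX purchase $70 billion: reserves +$70B, deposits 0.
Discount-window repayment $62 billion: reserves −$62B, deposits 0.
Currency deposit $5 billion: reserves +$5B, deposits +$5B.
Currency withdrawal $59.5 billion: reserves −$59.5B, deposits −$59.5B.
Totals: Δreserves = −$24.5B, Δdeposits = −$32.5B.
Δrequired reserves = 8% × −$32.5B = −$2.6B.
Δexcess reserves = Δreserves − Δrequired = −$24.5B − (−$2.6B) = -$21.9 billion.

-$21.9 billion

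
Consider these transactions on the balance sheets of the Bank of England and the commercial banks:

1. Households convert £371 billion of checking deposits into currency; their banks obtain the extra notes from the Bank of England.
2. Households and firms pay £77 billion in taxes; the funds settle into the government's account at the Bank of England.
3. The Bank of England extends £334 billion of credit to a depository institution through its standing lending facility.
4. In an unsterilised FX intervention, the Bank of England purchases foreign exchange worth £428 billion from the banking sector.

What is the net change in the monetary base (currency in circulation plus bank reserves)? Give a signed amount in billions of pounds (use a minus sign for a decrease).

+£685 billion

Bank of England balance sheet:
  Assets:      Loans to banks +£334B, Foreign assets +£428B
  Liabilities: Bank reserves +£314B, Currency in circulation +£371B, Government deposits +£77B
Commercial banking system:
  Assets:      Reserves at CB +£314B, Foreign assets −£428B
  Liabilities: Checkable deposits −£448B, Borrowings from CB +£334B
Monetary base = currency + reserves: +£371B + (+£314B) = +£685 billion.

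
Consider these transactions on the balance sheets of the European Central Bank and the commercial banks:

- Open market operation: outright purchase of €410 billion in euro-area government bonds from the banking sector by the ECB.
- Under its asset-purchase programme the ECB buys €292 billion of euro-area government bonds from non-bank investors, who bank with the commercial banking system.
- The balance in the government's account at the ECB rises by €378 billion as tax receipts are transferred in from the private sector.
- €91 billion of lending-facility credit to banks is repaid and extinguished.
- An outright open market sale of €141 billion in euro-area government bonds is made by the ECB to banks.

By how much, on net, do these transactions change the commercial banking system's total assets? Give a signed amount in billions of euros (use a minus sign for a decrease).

-€177 billion

ECB balance sheet:
  Assets:      Securities +€561B, Loans to banks −€91B
  Liabilities: Bank reserves +€92B, Government deposits +€378B
Commercial banking system:
  Assets:      Reserves at CB +€92B, Securities −€269B
  Liabilities: Checkable deposits −€86B, Borrowings from CB −€91B
Change in total bank assets = -€177 billion.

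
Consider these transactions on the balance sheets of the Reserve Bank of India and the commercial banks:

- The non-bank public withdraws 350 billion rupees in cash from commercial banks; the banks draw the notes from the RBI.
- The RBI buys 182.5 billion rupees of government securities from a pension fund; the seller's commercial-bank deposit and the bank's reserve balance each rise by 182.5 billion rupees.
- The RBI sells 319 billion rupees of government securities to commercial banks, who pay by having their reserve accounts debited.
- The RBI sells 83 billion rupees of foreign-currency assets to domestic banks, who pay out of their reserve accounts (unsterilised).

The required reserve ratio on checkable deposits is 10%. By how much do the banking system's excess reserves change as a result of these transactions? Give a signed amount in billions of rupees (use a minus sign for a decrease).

Currency withdrawal 350 billion rupees: reserves −350B, deposits −350B.
Asset purchase (from non-banks) 182.5 billion rupees: reserves +182.5B, deposits +182.5B.
OMO sale (to banks) 319 billion rupees: reserves −319B, deposits 0.
FX sale 83 billion rupees: reserves −83B, deposits 0.
Totals: Δreserves = −569.5B, Δdeposits = −167.5B.
Δrequired reserves = 10% × −167.5B = −16.75B.
Δexcess reserves = Δreserves − Δrequired = −569.5B − (−16.75B) = -552.75 billion.

-552.75 billion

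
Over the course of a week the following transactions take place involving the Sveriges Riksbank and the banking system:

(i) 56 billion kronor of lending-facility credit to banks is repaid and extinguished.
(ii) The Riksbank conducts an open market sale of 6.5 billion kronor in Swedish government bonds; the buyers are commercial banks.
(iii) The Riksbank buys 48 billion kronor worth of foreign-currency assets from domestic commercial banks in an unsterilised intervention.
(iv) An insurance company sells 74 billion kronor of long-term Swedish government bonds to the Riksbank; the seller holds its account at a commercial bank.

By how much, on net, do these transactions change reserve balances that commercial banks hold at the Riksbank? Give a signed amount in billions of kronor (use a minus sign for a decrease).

Discount-window repayment 56 billion kronor: repayment is debited from reserves → −56B.
OMO sale (to banks) 6.5 billion kronor: the buying banks pay out of their reserve balances → −6.5B.
FX purchase 48 billion kronor: the Riksbank pays by crediting reserve accounts → +48B.
Asset purchase (from non-banks) 74 billion kronor: the Riksbank pays by crediting reserve accounts → +74B.
Net: −56 − 6.5 + 48 + 74 = +59.5 billion.

+59.5 billion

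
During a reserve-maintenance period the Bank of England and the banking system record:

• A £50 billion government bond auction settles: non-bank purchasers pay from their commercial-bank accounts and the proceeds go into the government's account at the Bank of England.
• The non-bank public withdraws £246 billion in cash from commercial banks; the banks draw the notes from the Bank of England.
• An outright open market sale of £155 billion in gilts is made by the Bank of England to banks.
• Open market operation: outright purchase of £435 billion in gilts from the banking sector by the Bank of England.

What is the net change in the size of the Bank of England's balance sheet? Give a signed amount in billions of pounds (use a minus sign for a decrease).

Bank of England balance sheet:
  Assets:      Securities +£280B
  Liabilities: Bank reserves −£16B, Currency in circulation +£246B, Government deposits +£50B
Commercial banking system:
  Assets:      Reserves at CB −£16B, Securities −£280B
  Liabilities: Checkable deposits −£296B
Change in total Bank of England assets = +£280 billion.

+£280 billion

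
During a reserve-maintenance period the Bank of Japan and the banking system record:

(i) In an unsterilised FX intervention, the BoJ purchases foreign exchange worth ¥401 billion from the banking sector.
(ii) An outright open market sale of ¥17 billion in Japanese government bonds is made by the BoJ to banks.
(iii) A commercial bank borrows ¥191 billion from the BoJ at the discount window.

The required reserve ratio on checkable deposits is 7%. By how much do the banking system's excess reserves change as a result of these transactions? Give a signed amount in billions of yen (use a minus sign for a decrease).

FX purchase ¥401 billion: reserves +¥401B, deposits 0.
OMO sale (to banks) ¥17 billion: reserves −¥17B, deposits 0.
Discount-window loan ¥191 billion: reserves +¥191B, deposits 0.
Totals: Δreserves = +¥575B, Δdeposits = 0.
Δrequired reserves = 7% × 0 = 0.
Δexcess reserves = Δreserves − Δrequired = +¥575B − (0) = +¥575 billion.

+¥575 billion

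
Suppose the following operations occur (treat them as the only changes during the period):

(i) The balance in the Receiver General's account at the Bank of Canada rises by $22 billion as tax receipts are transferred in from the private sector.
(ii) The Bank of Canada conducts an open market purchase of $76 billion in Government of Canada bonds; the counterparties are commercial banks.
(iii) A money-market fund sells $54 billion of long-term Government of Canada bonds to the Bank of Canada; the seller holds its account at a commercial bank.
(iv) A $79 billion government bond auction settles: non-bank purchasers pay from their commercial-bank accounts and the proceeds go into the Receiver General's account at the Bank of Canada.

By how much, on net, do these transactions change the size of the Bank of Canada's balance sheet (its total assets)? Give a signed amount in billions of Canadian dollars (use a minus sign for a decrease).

+$130 billion

Government account inflow $22 billion: only the composition of liabilities changes → 0.
OMO purchase (from banks) $76 billion: a Bank of Canada asset is acquired → +$76B.
Asset purchase (from non-banks) $54 billion: a Bank of Canada asset is acquired → +$54B.
Government account inflow $79 billion: only the composition of liabilities changes → 0.
Net: 0 + 76 + 54 + 0 = +$130 billion.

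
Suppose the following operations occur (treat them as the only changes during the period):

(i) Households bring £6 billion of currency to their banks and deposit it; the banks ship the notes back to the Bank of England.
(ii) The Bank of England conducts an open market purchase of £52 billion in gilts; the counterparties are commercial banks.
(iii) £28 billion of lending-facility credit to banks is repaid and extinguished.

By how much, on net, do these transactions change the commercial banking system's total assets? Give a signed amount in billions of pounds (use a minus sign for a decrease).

Bank of England balance sheet:
  Assets:      Securities +£52B, Loans to banks −£28B
  Liabilities: Bank reserves +£30B, Currency in circulation −£6B
Commercial banking system:
  Assets:      Reserves at CB +£30B, Securities −£52B
  Liabilities: Checkable deposits +£6B, Borrowings from CB −£28B
Change in total bank assets = -£22 billion.

-£22 billion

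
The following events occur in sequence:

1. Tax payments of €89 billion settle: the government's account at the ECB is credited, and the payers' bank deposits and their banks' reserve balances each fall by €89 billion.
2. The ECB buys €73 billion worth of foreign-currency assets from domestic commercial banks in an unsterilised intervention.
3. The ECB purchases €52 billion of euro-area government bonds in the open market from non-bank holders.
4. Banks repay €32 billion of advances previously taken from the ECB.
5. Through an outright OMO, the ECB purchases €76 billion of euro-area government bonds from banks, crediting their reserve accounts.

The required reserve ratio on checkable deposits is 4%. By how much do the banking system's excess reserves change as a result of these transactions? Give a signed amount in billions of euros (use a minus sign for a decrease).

+€81.48 billion

Government account inflow €89 billion: reserves −€89B, deposits −€89B.
FX purchase €73 billion: reserves +€73B, deposits 0.
Asset purchase (from non-banks) €52 billion: reserves +€52B, deposits +€52B.
Discount-window repayment €32 billion: reserves −€32B, deposits 0.
OMO purchase (from banks) €76 billion: reserves +€76B, deposits 0.
Totals: Δreserves = +€80B, Δdeposits = −€37B.
Δrequired reserves = 4% × −€37B = −€1.48B.
Δexcess reserves = Δreserves − Δrequired = +€80B − (−€1.48B) = +€81.48 billion.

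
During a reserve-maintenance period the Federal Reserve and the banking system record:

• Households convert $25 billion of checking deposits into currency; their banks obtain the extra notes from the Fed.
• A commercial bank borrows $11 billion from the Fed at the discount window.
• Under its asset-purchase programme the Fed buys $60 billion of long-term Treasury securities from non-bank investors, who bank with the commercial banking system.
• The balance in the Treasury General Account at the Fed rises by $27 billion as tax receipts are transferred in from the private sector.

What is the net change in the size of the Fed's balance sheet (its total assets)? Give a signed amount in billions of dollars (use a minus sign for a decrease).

Currency withdrawal $25 billion: only the composition of liabilities changes → 0.
Discount-window loan $11 billion: a Fed asset is acquired → +$11B.
Asset purchase (from non-banks) $60 billion: a Fed asset is acquired → +$60B.
Government account inflow $27 billion: only the composition of liabilities changes → 0.
Net: 0 + 11 + 60 + 0 = +$71 billion.

+$71 billion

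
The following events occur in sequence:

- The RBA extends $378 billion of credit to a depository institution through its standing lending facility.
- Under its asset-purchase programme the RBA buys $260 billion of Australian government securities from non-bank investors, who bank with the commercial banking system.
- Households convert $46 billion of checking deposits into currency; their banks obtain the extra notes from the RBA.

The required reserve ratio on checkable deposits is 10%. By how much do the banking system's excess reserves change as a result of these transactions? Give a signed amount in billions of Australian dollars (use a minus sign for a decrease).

+$570.6 billion

Discount-window loan $378 billion: reserves +$378B, deposits 0.
Asset purchase (from non-banks) $260 billion: reserves +$260B, deposits +$260B.
Currency withdrawal $46 billion: reserves −$46B, deposits −$46B.
Totals: Δreserves = +$592B, Δdeposits = +$214B.
Δrequired reserves = 10% × +$214B = +$21.4B.
Δexcess reserves = Δreserves − Δrequired = +$592B − (+$21.4B) = +$570.6 billion.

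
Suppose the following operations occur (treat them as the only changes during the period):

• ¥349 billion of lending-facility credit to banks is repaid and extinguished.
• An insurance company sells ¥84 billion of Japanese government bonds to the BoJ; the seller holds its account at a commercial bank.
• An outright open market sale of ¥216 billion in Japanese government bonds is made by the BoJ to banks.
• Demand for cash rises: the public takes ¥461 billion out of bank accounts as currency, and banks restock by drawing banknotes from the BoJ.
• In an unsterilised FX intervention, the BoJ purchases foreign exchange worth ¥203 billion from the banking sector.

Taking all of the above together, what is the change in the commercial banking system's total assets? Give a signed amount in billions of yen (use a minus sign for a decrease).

BoJ balance sheet:
  Assets:      Securities −¥132B, Loans to banks −¥349B, Foreign assets +¥203B
  Liabilities: Bank reserves −¥739B, Currency in circulation +¥461B
Commercial banking system:
  Assets:      Reserves at CB −¥739B, Securities +¥216B, Foreign assets −¥203B
  Liabilities: Checkable deposits −¥377B, Borrowings from CB −¥349B
Change in total bank assets = -¥726 billion.

-¥726 billion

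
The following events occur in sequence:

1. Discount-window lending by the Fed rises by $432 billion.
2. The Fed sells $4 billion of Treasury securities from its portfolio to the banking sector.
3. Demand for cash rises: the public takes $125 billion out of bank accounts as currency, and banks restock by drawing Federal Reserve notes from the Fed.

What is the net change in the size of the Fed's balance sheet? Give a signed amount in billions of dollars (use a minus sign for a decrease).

+$428 billion

Fed balance sheet:
  Assets:      Securities −$4B, Loans to banks +$432B
  Liabilities: Bank reserves +$303B, Currency in circulation +$125B
Commercial banking system:
  Assets:      Reserves at CB +$303B, Securities +$4B
  Liabilities: Checkable deposits −$125B, Borrowings from CB +$432B
Change in total Fed assets = +$428 billion.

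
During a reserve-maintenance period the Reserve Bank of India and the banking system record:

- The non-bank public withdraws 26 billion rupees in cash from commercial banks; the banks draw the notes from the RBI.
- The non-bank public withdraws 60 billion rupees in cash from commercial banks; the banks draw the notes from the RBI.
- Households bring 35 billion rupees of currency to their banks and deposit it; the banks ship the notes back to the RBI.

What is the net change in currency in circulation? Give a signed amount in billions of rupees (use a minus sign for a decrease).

Currency withdrawal 26 billion rupees: notes leave the central bank → +26B.
Currency withdrawal 60 billion rupees: notes leave the central bank → +60B.
Currency deposit 35 billion rupees: notes return to the central bank → −35B.
Net: 26 + 60 − 35 = +51 billion.

+51 billion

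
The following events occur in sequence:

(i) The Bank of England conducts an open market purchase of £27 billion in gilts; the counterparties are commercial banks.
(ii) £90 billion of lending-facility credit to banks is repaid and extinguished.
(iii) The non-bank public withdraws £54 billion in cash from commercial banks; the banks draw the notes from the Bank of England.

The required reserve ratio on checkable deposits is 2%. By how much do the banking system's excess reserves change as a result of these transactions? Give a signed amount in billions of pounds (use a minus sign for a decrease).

-£115.92 billion

OMO purchase (from banks) £27 billion: reserves +£27B, deposits 0.
Discount-window repayment £90 billion: reserves −£90B, deposits 0.
Currency withdrawal £54 billion: reserves −£54B, deposits −£54B.
Totals: Δreserves = −£117B, Δdeposits = −£54B.
Δrequired reserves = 2% × −£54B = −£1.08B.
Δexcess reserves = Δreserves − Δrequired = −£117B − (−£1.08B) = -£115.92 billion.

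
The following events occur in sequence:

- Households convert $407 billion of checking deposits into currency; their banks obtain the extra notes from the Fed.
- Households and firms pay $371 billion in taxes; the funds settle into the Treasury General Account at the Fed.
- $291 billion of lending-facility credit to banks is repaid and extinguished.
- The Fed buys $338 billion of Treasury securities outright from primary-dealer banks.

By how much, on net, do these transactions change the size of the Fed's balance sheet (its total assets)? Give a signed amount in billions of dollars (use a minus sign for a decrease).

Fed balance sheet:
  Assets:      Securities +$338B, Loans to banks −$291B
  Liabilities: Bank reserves −$731B, Currency in circulation +$407B, Government deposits +$371B
Change in total Fed assets = +$47 billion.

+$47 billion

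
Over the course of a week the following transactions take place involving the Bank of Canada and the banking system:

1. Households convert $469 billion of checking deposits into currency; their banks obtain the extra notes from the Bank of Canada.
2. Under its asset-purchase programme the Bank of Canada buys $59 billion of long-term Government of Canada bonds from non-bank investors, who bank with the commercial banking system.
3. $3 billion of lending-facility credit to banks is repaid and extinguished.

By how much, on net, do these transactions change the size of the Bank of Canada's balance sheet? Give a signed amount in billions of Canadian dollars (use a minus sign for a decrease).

Bank of Canada balance sheet:
  Assets:      Securities +$59B, Loans to banks −$3B
  Liabilities: Bank reserves −$413B, Currency in circulation +$469B
Change in total Bank of Canada assets = +$56 billion.

+$56 billion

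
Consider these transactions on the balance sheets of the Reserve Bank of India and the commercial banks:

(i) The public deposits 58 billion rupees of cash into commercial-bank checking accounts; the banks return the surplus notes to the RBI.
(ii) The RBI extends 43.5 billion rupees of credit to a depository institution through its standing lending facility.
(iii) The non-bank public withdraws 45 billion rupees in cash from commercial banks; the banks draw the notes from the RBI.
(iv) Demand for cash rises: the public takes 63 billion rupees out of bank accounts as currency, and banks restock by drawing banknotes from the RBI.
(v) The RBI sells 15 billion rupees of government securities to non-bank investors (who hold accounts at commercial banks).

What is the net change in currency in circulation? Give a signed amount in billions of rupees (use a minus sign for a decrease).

RBI balance sheet:
  Assets:      Securities −15B, Loans to banks +43.5B
  Liabilities: Bank reserves −21.5B, Currency in circulation +50B
Commercial banking system:
  Assets:      Reserves at CB −21.5B
  Liabilities: Checkable deposits −65B, Borrowings from CB +43.5B
So the change in currency in circulation is +50 billion.

+50 billion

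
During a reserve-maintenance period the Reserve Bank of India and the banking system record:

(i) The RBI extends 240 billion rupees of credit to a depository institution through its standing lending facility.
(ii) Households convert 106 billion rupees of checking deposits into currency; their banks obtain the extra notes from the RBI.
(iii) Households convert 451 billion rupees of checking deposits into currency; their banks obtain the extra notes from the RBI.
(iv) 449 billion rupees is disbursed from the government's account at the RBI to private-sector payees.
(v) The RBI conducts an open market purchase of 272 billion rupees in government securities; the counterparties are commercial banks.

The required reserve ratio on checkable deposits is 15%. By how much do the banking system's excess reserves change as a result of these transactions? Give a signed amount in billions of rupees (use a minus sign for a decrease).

Discount-window loan 240 billion rupees: reserves +240B, deposits 0.
Currency withdrawal 106 billion rupees: reserves −106B, deposits −106B.
Currency withdrawal 451 billion rupees: reserves −451B, deposits −451B.
Government spending 449 billion rupees: reserves +449B, deposits +449B.
OMO purchase (from banks) 272 billion rupees: reserves +272B, deposits 0.
Totals: Δreserves = +404B, Δdeposits = −108B.
Δrequired reserves = 15% × −108B = −16.2B.
Δexcess reserves = Δreserves − Δrequired = +404B − (−16.2B) = +420.2 billion.

+420.2 billion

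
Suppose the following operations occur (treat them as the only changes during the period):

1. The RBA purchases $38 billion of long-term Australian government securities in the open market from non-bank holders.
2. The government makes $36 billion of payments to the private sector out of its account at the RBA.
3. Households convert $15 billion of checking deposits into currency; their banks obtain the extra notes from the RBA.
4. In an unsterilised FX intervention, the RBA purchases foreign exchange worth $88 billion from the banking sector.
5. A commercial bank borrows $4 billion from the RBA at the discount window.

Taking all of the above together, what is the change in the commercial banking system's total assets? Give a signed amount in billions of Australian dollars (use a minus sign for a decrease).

+$63 billion

RBA balance sheet:
  Assets:      Securities +$38B, Loans to banks +$4B, Foreign assets +$88B
  Liabilities: Bank reserves +$151B, Currency in circulation +$15B, Government deposits −$36B
Commercial banking system:
  Assets:      Reserves at CB +$151B, Foreign assets −$88B
  Liabilities: Checkable deposits +$59B, Borrowings from CB +$4B
Change in total bank assets = +$63 billion.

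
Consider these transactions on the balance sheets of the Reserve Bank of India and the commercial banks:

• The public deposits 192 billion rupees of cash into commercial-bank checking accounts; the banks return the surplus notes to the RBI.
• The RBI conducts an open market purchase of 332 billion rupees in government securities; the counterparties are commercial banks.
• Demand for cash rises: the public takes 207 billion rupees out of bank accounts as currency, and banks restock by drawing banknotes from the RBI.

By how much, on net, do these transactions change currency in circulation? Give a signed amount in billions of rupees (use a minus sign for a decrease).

RBI balance sheet:
  Assets:      Securities +332B
  Liabilities: Bank reserves +317B, Currency in circulation +15B
Commercial banking system:
  Assets:      Reserves at CB +317B, Securities −332B
  Liabilities: Checkable deposits −15B
So the change in currency in circulation is +15 billion.

+15 billion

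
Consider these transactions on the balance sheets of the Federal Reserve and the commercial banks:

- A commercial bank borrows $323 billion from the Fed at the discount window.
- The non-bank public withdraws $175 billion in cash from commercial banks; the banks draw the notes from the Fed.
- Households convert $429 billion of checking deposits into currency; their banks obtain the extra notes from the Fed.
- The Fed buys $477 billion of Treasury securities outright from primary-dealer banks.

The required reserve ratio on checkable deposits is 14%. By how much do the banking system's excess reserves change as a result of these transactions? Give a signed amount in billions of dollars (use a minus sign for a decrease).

+$280.56 billion

Discount-window loan $323 billion: reserves +$323B, deposits 0.
Currency withdrawal $175 billion: reserves −$175B, deposits −$175B.
Currency withdrawal $429 billion: reserves −$429B, deposits −$429B.
OMO purchase (from banks) $477 billion: reserves +$477B, deposits 0.
Totals: Δreserves = +$196B, Δdeposits = −$604B.
Δrequired reserves = 14% × −$604B = −$84.56B.
Δexcess reserves = Δreserves − Δrequired = +$196B − (−$84.56B) = +$280.56 billion.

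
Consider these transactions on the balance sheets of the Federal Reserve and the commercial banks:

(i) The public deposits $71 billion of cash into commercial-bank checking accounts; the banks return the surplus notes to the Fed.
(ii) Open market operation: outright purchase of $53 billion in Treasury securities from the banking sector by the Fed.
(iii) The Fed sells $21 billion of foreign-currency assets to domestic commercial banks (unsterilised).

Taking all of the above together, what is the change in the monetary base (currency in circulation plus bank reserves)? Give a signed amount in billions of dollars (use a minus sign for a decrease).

Fed balance sheet:
  Assets:      Securities +$53B, Foreign assets −$21B
  Liabilities: Bank reserves +$103B, Currency in circulation −$71B
Monetary base = currency + reserves: −$71B + (+$103B) = +$32 billion.

+$32 billion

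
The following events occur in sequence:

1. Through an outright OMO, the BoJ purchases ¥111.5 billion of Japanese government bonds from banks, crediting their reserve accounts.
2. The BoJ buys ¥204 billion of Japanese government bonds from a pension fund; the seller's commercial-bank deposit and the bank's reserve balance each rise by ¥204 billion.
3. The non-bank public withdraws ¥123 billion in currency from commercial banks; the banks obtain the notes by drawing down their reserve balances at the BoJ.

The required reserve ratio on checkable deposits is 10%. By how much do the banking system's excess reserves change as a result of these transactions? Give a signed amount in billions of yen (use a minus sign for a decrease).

+¥184.4 billion

OMO purchase (from banks) ¥111.5 billion: reserves +¥111.5B, deposits 0.
Asset purchase (from non-banks) ¥204 billion: reserves +¥204B, deposits +¥204B.
Currency withdrawal ¥123 billion: reserves −¥123B, deposits −¥123B.
Totals: Δreserves = +¥192.5B, Δdeposits = +¥81B.
Δrequired reserves = 10% × +¥81B = +¥8.1B.
Δexcess reserves = Δreserves − Δrequired = +¥192.5B − (+¥8.1B) = +¥184.4 billion.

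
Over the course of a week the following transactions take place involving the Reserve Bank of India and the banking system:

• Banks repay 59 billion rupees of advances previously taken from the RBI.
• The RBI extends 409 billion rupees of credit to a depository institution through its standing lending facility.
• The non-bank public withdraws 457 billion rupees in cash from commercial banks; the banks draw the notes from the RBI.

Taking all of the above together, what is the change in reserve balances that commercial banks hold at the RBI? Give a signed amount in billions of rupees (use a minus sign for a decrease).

RBI balance sheet:
  Assets:      Loans to banks +350B
  Liabilities: Bank reserves −107B, Currency in circulation +457B
So the change in reserve balances that commercial banks hold at the RBI is -107 billion.

-107 billion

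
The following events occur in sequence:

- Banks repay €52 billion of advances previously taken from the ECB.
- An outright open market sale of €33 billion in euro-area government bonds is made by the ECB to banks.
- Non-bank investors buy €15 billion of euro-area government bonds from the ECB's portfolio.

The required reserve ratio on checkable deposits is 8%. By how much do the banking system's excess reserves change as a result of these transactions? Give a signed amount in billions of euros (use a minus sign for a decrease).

-€98.8 billion

Discount-window repayment €52 billion: reserves −€52B, deposits 0.
OMO sale (to banks) €33 billion: reserves −€33B, deposits 0.
Asset sale (to non-banks) €15 billion: reserves −€15B, deposits −€15B.
Totals: Δreserves = −€100B, Δdeposits = −€15B.
Δrequired reserves = 8% × −€15B = −€1.2B.
Δexcess reserves = Δreserves − Δrequired = −€100B − (−€1.2B) = -€98.8 billion.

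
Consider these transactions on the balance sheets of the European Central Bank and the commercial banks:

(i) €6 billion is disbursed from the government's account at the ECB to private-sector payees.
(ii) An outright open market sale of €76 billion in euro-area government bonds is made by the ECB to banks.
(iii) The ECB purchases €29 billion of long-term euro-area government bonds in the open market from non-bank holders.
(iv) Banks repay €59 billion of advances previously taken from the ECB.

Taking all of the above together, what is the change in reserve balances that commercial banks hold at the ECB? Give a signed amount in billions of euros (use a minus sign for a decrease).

Government spending €6 billion: government payments flow into bank reserve accounts → +€6B.
OMO sale (to banks) €76 billion: the buying banks pay out of their reserve balances → −€76B.
Asset purchase (from non-banks) €29 billion: the ECB pays by crediting reserve accounts → +€29B.
Discount-window repayment €59 billion: repayment is debited from reserves → −€59B.
Net: 6 − 76 + 29 − 59 = -€100 billion.

-€100 billion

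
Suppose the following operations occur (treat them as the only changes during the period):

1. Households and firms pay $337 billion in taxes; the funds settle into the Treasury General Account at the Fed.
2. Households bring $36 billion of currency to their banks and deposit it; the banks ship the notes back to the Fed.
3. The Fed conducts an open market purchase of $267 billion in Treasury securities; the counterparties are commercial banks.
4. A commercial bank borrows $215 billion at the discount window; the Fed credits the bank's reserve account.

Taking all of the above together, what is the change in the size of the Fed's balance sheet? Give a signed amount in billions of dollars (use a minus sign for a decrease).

Fed balance sheet:
  Assets:      Securities +$267B, Loans to banks +$215B
  Liabilities: Bank reserves +$181B, Currency in circulation −$36B, Government deposits +$337B
Commercial banking system:
  Assets:      Reserves at CB +$181B, Securities −$267B
  Liabilities: Checkable deposits −$301B, Borrowings from CB +$215B
Change in total Fed assets = +$482 billion.

+$482 billion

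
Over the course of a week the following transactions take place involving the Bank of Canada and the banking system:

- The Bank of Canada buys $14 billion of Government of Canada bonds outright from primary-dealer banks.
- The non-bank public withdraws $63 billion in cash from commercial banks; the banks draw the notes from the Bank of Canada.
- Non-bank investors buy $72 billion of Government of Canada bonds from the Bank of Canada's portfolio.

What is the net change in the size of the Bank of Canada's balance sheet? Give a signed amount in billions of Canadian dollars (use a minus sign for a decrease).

-$58 billion

OMO purchase (from banks) $14 billion: a Bank of Canada asset is acquired → +$14B.
Currency withdrawal $63 billion: only the composition of liabilities changes → 0.
Asset sale (to non-banks) $72 billion: a Bank of Canada asset is shed → −$72B.
Net: 14 + 0 − 72 = -$58 billion.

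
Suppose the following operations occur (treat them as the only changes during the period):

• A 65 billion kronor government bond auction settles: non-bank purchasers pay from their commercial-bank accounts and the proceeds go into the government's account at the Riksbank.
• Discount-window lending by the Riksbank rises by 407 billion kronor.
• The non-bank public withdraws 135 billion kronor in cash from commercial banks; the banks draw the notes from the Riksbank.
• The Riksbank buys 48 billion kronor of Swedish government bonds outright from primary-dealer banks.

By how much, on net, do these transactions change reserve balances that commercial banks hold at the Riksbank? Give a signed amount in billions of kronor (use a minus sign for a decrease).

+255 billion

Government account inflow 65 billion kronor: funds move from bank reserves into the government account → −65B.
Discount-window loan 407 billion kronor: the loan is credited to the bank's reserve account → +407B.
Currency withdrawal 135 billion kronor: banks swap reserves for currency → −135B.
OMO purchase (from banks) 48 billion kronor: the Riksbank pays by crediting reserve accounts → +48B.
Net: −65 + 407 − 135 + 48 = +255 billion.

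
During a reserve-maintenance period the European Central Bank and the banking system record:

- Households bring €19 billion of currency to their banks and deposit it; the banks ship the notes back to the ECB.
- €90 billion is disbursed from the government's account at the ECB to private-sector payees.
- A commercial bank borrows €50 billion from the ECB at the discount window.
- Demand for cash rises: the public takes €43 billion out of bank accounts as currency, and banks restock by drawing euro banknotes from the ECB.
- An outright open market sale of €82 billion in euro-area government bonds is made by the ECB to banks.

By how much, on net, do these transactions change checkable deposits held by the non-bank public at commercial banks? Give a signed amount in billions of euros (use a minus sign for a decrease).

ECB balance sheet:
  Assets:      Securities −€82B, Loans to banks +€50B
  Liabilities: Bank reserves +€34B, Currency in circulation +€24B, Government deposits −€90B
Commercial banking system:
  Assets:      Reserves at CB +€34B, Securities +€82B
  Liabilities: Checkable deposits +€66B, Borrowings from CB +€50B
So the change in checkable deposits held by the non-bank public at commercial banks is +€66 billion.

+€66 billion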